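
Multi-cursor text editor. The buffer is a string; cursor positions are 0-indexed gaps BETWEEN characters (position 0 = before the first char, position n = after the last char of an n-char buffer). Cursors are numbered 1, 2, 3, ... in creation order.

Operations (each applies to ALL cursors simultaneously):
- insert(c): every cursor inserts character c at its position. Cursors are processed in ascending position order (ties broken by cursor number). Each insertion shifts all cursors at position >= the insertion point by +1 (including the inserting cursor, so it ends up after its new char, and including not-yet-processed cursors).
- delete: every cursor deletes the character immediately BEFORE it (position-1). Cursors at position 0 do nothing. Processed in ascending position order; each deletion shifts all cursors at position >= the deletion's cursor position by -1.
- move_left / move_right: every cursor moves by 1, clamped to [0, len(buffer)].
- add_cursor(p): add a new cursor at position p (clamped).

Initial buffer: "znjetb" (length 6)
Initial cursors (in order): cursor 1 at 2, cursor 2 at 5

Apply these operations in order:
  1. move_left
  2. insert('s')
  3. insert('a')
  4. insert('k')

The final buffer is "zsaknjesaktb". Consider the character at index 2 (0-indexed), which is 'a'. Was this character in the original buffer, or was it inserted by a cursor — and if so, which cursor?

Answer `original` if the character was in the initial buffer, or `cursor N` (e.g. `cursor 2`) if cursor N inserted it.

Answer: cursor 1

Derivation:
After op 1 (move_left): buffer="znjetb" (len 6), cursors c1@1 c2@4, authorship ......
After op 2 (insert('s')): buffer="zsnjestb" (len 8), cursors c1@2 c2@6, authorship .1...2..
After op 3 (insert('a')): buffer="zsanjesatb" (len 10), cursors c1@3 c2@8, authorship .11...22..
After op 4 (insert('k')): buffer="zsaknjesaktb" (len 12), cursors c1@4 c2@10, authorship .111...222..
Authorship (.=original, N=cursor N): . 1 1 1 . . . 2 2 2 . .
Index 2: author = 1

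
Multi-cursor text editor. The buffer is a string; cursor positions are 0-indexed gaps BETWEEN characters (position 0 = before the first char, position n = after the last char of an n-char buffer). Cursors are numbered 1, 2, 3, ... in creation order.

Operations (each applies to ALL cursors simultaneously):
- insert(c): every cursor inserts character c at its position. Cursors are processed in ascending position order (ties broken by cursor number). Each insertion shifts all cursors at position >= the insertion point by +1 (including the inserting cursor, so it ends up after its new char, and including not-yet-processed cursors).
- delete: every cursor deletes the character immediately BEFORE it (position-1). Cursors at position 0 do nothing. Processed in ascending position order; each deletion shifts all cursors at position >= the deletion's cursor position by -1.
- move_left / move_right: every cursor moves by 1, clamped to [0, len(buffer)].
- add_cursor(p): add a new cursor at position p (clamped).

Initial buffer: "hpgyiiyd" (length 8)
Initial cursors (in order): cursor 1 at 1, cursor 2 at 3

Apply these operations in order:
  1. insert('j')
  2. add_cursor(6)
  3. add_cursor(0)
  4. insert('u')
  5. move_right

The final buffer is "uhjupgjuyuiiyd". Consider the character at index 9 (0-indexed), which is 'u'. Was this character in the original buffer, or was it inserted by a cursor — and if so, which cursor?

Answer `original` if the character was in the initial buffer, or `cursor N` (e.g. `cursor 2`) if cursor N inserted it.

Answer: cursor 3

Derivation:
After op 1 (insert('j')): buffer="hjpgjyiiyd" (len 10), cursors c1@2 c2@5, authorship .1..2.....
After op 2 (add_cursor(6)): buffer="hjpgjyiiyd" (len 10), cursors c1@2 c2@5 c3@6, authorship .1..2.....
After op 3 (add_cursor(0)): buffer="hjpgjyiiyd" (len 10), cursors c4@0 c1@2 c2@5 c3@6, authorship .1..2.....
After op 4 (insert('u')): buffer="uhjupgjuyuiiyd" (len 14), cursors c4@1 c1@4 c2@8 c3@10, authorship 4.11..22.3....
After op 5 (move_right): buffer="uhjupgjuyuiiyd" (len 14), cursors c4@2 c1@5 c2@9 c3@11, authorship 4.11..22.3....
Authorship (.=original, N=cursor N): 4 . 1 1 . . 2 2 . 3 . . . .
Index 9: author = 3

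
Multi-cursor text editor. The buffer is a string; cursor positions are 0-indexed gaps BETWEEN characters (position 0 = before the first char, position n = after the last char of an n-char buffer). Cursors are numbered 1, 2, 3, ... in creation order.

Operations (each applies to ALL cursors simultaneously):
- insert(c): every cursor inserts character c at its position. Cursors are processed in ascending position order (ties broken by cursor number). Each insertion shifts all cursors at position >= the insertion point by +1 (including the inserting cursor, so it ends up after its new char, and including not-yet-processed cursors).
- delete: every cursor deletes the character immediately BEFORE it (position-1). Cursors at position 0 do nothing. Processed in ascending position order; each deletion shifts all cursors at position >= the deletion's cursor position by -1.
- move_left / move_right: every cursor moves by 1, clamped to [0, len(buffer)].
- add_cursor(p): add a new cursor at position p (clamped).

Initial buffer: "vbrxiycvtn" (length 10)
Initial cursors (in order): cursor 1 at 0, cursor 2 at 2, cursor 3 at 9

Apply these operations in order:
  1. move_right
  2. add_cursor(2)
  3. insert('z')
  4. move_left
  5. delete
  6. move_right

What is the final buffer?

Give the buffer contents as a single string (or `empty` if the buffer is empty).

After op 1 (move_right): buffer="vbrxiycvtn" (len 10), cursors c1@1 c2@3 c3@10, authorship ..........
After op 2 (add_cursor(2)): buffer="vbrxiycvtn" (len 10), cursors c1@1 c4@2 c2@3 c3@10, authorship ..........
After op 3 (insert('z')): buffer="vzbzrzxiycvtnz" (len 14), cursors c1@2 c4@4 c2@6 c3@14, authorship .1.4.2.......3
After op 4 (move_left): buffer="vzbzrzxiycvtnz" (len 14), cursors c1@1 c4@3 c2@5 c3@13, authorship .1.4.2.......3
After op 5 (delete): buffer="zzzxiycvtz" (len 10), cursors c1@0 c4@1 c2@2 c3@9, authorship 142......3
After op 6 (move_right): buffer="zzzxiycvtz" (len 10), cursors c1@1 c4@2 c2@3 c3@10, authorship 142......3

Answer: zzzxiycvtz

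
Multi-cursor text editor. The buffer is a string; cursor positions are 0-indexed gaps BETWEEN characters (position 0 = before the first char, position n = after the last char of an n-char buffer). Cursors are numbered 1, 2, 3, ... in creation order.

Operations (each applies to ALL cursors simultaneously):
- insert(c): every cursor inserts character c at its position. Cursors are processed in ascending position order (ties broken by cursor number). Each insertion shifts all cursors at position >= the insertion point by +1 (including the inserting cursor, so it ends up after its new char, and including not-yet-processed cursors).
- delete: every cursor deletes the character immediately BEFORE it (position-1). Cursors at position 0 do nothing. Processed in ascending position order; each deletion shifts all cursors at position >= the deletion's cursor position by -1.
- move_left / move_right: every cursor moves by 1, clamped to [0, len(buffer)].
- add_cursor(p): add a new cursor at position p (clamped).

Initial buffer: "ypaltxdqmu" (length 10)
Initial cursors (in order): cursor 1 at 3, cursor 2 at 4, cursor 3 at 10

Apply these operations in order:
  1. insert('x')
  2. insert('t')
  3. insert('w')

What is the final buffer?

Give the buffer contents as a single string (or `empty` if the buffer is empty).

Answer: ypaxtwlxtwtxdqmuxtw

Derivation:
After op 1 (insert('x')): buffer="ypaxlxtxdqmux" (len 13), cursors c1@4 c2@6 c3@13, authorship ...1.2......3
After op 2 (insert('t')): buffer="ypaxtlxttxdqmuxt" (len 16), cursors c1@5 c2@8 c3@16, authorship ...11.22......33
After op 3 (insert('w')): buffer="ypaxtwlxtwtxdqmuxtw" (len 19), cursors c1@6 c2@10 c3@19, authorship ...111.222......333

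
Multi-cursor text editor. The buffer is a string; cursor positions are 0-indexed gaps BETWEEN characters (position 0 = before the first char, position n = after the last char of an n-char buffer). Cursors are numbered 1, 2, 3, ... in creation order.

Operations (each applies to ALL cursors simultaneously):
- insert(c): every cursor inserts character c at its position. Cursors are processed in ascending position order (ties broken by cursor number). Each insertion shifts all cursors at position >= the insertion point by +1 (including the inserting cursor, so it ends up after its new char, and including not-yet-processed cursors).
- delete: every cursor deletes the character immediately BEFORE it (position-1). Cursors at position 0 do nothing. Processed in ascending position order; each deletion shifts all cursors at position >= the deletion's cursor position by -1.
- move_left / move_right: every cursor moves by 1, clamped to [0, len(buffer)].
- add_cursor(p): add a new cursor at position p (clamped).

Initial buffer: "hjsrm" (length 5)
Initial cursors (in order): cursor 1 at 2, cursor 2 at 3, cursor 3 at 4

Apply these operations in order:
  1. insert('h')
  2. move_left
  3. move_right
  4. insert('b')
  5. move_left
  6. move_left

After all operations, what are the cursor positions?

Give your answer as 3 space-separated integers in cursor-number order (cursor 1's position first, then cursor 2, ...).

Answer: 2 5 8

Derivation:
After op 1 (insert('h')): buffer="hjhshrhm" (len 8), cursors c1@3 c2@5 c3@7, authorship ..1.2.3.
After op 2 (move_left): buffer="hjhshrhm" (len 8), cursors c1@2 c2@4 c3@6, authorship ..1.2.3.
After op 3 (move_right): buffer="hjhshrhm" (len 8), cursors c1@3 c2@5 c3@7, authorship ..1.2.3.
After op 4 (insert('b')): buffer="hjhbshbrhbm" (len 11), cursors c1@4 c2@7 c3@10, authorship ..11.22.33.
After op 5 (move_left): buffer="hjhbshbrhbm" (len 11), cursors c1@3 c2@6 c3@9, authorship ..11.22.33.
After op 6 (move_left): buffer="hjhbshbrhbm" (len 11), cursors c1@2 c2@5 c3@8, authorship ..11.22.33.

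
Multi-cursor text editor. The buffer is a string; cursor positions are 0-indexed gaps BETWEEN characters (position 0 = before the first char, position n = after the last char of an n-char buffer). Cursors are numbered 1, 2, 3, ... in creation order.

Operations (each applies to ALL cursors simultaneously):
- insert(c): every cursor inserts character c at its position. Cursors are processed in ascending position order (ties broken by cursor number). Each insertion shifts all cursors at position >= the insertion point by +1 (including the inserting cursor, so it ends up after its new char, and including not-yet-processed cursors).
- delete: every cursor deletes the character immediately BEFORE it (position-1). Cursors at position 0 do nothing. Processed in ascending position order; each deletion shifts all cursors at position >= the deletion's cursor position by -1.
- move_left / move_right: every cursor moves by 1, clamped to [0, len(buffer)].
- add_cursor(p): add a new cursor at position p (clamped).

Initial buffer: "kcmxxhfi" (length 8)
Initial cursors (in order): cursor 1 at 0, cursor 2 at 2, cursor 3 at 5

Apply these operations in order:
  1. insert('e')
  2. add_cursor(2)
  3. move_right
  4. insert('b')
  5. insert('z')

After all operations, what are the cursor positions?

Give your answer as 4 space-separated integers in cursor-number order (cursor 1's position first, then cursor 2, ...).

Answer: 4 11 17 7

Derivation:
After op 1 (insert('e')): buffer="ekcemxxehfi" (len 11), cursors c1@1 c2@4 c3@8, authorship 1..2...3...
After op 2 (add_cursor(2)): buffer="ekcemxxehfi" (len 11), cursors c1@1 c4@2 c2@4 c3@8, authorship 1..2...3...
After op 3 (move_right): buffer="ekcemxxehfi" (len 11), cursors c1@2 c4@3 c2@5 c3@9, authorship 1..2...3...
After op 4 (insert('b')): buffer="ekbcbembxxehbfi" (len 15), cursors c1@3 c4@5 c2@8 c3@13, authorship 1.1.42.2..3.3..
After op 5 (insert('z')): buffer="ekbzcbzembzxxehbzfi" (len 19), cursors c1@4 c4@7 c2@11 c3@17, authorship 1.11.442.22..3.33..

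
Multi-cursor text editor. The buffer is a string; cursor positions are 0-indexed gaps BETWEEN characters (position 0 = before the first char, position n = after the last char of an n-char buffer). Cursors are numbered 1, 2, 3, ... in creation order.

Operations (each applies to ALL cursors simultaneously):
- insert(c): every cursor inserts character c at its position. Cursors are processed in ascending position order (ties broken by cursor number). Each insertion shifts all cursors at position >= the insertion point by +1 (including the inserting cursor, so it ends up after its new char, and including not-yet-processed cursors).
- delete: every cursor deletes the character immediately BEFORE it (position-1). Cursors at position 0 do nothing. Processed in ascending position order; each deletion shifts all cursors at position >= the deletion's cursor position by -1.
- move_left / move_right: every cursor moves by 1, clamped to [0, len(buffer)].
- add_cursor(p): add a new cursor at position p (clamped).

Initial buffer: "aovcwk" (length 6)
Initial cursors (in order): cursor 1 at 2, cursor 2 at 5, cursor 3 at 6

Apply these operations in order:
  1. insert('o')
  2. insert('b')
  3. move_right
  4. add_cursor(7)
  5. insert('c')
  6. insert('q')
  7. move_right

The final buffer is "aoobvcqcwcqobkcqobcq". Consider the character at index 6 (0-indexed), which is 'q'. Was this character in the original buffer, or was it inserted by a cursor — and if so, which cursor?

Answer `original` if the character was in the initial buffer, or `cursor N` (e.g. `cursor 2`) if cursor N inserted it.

Answer: cursor 1

Derivation:
After op 1 (insert('o')): buffer="aoovcwoko" (len 9), cursors c1@3 c2@7 c3@9, authorship ..1...2.3
After op 2 (insert('b')): buffer="aoobvcwobkob" (len 12), cursors c1@4 c2@9 c3@12, authorship ..11...22.33
After op 3 (move_right): buffer="aoobvcwobkob" (len 12), cursors c1@5 c2@10 c3@12, authorship ..11...22.33
After op 4 (add_cursor(7)): buffer="aoobvcwobkob" (len 12), cursors c1@5 c4@7 c2@10 c3@12, authorship ..11...22.33
After op 5 (insert('c')): buffer="aoobvccwcobkcobc" (len 16), cursors c1@6 c4@9 c2@13 c3@16, authorship ..11.1..422.2333
After op 6 (insert('q')): buffer="aoobvcqcwcqobkcqobcq" (len 20), cursors c1@7 c4@11 c2@16 c3@20, authorship ..11.11..4422.223333
After op 7 (move_right): buffer="aoobvcqcwcqobkcqobcq" (len 20), cursors c1@8 c4@12 c2@17 c3@20, authorship ..11.11..4422.223333
Authorship (.=original, N=cursor N): . . 1 1 . 1 1 . . 4 4 2 2 . 2 2 3 3 3 3
Index 6: author = 1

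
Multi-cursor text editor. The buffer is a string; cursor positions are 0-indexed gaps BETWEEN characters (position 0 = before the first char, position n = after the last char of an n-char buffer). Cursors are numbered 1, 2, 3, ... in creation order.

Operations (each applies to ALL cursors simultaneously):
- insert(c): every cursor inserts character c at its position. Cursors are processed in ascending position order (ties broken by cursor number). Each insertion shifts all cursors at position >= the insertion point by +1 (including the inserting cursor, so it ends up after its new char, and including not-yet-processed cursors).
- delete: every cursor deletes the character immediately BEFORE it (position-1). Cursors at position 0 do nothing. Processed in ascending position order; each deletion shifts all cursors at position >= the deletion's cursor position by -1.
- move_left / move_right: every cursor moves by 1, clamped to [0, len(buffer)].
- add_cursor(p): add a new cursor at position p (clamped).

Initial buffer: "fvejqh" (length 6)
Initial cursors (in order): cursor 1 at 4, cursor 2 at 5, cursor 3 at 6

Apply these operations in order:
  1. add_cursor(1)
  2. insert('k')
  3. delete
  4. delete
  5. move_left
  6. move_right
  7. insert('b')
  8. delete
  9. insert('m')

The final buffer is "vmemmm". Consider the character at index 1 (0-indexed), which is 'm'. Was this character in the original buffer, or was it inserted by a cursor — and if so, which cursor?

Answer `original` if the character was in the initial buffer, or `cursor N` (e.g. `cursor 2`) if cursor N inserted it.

Answer: cursor 4

Derivation:
After op 1 (add_cursor(1)): buffer="fvejqh" (len 6), cursors c4@1 c1@4 c2@5 c3@6, authorship ......
After op 2 (insert('k')): buffer="fkvejkqkhk" (len 10), cursors c4@2 c1@6 c2@8 c3@10, authorship .4...1.2.3
After op 3 (delete): buffer="fvejqh" (len 6), cursors c4@1 c1@4 c2@5 c3@6, authorship ......
After op 4 (delete): buffer="ve" (len 2), cursors c4@0 c1@2 c2@2 c3@2, authorship ..
After op 5 (move_left): buffer="ve" (len 2), cursors c4@0 c1@1 c2@1 c3@1, authorship ..
After op 6 (move_right): buffer="ve" (len 2), cursors c4@1 c1@2 c2@2 c3@2, authorship ..
After op 7 (insert('b')): buffer="vbebbb" (len 6), cursors c4@2 c1@6 c2@6 c3@6, authorship .4.123
After op 8 (delete): buffer="ve" (len 2), cursors c4@1 c1@2 c2@2 c3@2, authorship ..
After op 9 (insert('m')): buffer="vmemmm" (len 6), cursors c4@2 c1@6 c2@6 c3@6, authorship .4.123
Authorship (.=original, N=cursor N): . 4 . 1 2 3
Index 1: author = 4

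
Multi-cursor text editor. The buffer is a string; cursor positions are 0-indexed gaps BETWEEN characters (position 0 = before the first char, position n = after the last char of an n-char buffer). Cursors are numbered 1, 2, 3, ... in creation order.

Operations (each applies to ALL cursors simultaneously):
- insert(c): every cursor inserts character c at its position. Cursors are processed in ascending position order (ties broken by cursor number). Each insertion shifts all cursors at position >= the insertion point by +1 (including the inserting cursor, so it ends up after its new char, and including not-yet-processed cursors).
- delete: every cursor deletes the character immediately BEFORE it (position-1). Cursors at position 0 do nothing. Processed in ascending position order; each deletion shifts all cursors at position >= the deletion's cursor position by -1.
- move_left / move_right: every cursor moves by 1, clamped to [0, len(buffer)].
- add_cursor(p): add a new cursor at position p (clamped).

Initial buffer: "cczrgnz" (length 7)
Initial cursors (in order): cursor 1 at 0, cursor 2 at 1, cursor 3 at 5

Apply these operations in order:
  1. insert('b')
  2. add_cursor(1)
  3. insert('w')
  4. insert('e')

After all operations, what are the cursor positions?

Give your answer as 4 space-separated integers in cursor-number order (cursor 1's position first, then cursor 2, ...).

After op 1 (insert('b')): buffer="bcbczrgbnz" (len 10), cursors c1@1 c2@3 c3@8, authorship 1.2....3..
After op 2 (add_cursor(1)): buffer="bcbczrgbnz" (len 10), cursors c1@1 c4@1 c2@3 c3@8, authorship 1.2....3..
After op 3 (insert('w')): buffer="bwwcbwczrgbwnz" (len 14), cursors c1@3 c4@3 c2@6 c3@12, authorship 114.22....33..
After op 4 (insert('e')): buffer="bwweecbweczrgbwenz" (len 18), cursors c1@5 c4@5 c2@9 c3@16, authorship 11414.222....333..

Answer: 5 9 16 5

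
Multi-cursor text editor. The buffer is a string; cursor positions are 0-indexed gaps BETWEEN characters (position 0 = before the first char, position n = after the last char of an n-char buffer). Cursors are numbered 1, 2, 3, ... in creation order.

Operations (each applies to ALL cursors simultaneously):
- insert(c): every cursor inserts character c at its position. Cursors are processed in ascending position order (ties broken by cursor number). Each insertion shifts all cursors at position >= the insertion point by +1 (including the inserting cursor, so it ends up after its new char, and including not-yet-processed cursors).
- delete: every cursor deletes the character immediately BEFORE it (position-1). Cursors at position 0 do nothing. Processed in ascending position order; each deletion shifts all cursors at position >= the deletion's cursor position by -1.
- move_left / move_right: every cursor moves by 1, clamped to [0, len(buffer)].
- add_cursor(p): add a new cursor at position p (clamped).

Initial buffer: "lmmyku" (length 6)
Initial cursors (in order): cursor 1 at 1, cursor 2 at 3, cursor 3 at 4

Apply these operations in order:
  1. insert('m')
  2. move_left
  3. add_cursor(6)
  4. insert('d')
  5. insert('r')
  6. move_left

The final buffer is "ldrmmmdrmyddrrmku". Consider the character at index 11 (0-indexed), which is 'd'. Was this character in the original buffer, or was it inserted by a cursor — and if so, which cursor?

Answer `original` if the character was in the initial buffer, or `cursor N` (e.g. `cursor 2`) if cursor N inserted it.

After op 1 (insert('m')): buffer="lmmmmymku" (len 9), cursors c1@2 c2@5 c3@7, authorship .1..2.3..
After op 2 (move_left): buffer="lmmmmymku" (len 9), cursors c1@1 c2@4 c3@6, authorship .1..2.3..
After op 3 (add_cursor(6)): buffer="lmmmmymku" (len 9), cursors c1@1 c2@4 c3@6 c4@6, authorship .1..2.3..
After op 4 (insert('d')): buffer="ldmmmdmyddmku" (len 13), cursors c1@2 c2@6 c3@10 c4@10, authorship .11..22.343..
After op 5 (insert('r')): buffer="ldrmmmdrmyddrrmku" (len 17), cursors c1@3 c2@8 c3@14 c4@14, authorship .111..222.34343..
After op 6 (move_left): buffer="ldrmmmdrmyddrrmku" (len 17), cursors c1@2 c2@7 c3@13 c4@13, authorship .111..222.34343..
Authorship (.=original, N=cursor N): . 1 1 1 . . 2 2 2 . 3 4 3 4 3 . .
Index 11: author = 4

Answer: cursor 4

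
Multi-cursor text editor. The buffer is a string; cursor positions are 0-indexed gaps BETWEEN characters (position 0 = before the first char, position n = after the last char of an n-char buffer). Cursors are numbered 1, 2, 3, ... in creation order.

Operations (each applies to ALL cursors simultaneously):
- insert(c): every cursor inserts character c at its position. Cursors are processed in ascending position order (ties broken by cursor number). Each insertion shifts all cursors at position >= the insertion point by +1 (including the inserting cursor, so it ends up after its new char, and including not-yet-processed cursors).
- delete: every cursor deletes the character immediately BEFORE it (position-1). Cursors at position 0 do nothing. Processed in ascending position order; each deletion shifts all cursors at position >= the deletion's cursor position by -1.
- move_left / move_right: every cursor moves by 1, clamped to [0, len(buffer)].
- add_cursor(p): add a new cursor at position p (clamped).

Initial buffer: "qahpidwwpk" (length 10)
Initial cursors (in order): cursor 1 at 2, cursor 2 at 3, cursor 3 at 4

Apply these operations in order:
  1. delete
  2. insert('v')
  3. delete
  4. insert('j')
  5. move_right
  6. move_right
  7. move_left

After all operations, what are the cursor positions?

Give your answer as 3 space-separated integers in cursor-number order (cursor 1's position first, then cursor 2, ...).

After op 1 (delete): buffer="qidwwpk" (len 7), cursors c1@1 c2@1 c3@1, authorship .......
After op 2 (insert('v')): buffer="qvvvidwwpk" (len 10), cursors c1@4 c2@4 c3@4, authorship .123......
After op 3 (delete): buffer="qidwwpk" (len 7), cursors c1@1 c2@1 c3@1, authorship .......
After op 4 (insert('j')): buffer="qjjjidwwpk" (len 10), cursors c1@4 c2@4 c3@4, authorship .123......
After op 5 (move_right): buffer="qjjjidwwpk" (len 10), cursors c1@5 c2@5 c3@5, authorship .123......
After op 6 (move_right): buffer="qjjjidwwpk" (len 10), cursors c1@6 c2@6 c3@6, authorship .123......
After op 7 (move_left): buffer="qjjjidwwpk" (len 10), cursors c1@5 c2@5 c3@5, authorship .123......

Answer: 5 5 5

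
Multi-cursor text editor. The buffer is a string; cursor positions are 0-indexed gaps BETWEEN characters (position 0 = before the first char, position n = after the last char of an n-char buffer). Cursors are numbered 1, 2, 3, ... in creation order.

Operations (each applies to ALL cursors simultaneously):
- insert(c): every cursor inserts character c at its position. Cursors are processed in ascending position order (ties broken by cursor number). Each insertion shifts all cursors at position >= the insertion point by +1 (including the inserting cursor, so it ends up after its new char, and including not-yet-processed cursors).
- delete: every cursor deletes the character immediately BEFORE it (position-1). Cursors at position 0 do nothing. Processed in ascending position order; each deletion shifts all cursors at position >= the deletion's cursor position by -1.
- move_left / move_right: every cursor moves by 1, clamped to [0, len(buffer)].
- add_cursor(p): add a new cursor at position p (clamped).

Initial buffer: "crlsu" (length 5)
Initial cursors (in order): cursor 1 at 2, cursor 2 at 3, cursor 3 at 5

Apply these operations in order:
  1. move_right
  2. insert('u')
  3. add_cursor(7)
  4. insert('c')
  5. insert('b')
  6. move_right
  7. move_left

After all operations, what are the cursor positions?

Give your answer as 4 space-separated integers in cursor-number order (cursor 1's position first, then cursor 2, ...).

After op 1 (move_right): buffer="crlsu" (len 5), cursors c1@3 c2@4 c3@5, authorship .....
After op 2 (insert('u')): buffer="crlusuuu" (len 8), cursors c1@4 c2@6 c3@8, authorship ...1.2.3
After op 3 (add_cursor(7)): buffer="crlusuuu" (len 8), cursors c1@4 c2@6 c4@7 c3@8, authorship ...1.2.3
After op 4 (insert('c')): buffer="crlucsucucuc" (len 12), cursors c1@5 c2@8 c4@10 c3@12, authorship ...11.22.433
After op 5 (insert('b')): buffer="crlucbsucbucbucb" (len 16), cursors c1@6 c2@10 c4@13 c3@16, authorship ...111.222.44333
After op 6 (move_right): buffer="crlucbsucbucbucb" (len 16), cursors c1@7 c2@11 c4@14 c3@16, authorship ...111.222.44333
After op 7 (move_left): buffer="crlucbsucbucbucb" (len 16), cursors c1@6 c2@10 c4@13 c3@15, authorship ...111.222.44333

Answer: 6 10 15 13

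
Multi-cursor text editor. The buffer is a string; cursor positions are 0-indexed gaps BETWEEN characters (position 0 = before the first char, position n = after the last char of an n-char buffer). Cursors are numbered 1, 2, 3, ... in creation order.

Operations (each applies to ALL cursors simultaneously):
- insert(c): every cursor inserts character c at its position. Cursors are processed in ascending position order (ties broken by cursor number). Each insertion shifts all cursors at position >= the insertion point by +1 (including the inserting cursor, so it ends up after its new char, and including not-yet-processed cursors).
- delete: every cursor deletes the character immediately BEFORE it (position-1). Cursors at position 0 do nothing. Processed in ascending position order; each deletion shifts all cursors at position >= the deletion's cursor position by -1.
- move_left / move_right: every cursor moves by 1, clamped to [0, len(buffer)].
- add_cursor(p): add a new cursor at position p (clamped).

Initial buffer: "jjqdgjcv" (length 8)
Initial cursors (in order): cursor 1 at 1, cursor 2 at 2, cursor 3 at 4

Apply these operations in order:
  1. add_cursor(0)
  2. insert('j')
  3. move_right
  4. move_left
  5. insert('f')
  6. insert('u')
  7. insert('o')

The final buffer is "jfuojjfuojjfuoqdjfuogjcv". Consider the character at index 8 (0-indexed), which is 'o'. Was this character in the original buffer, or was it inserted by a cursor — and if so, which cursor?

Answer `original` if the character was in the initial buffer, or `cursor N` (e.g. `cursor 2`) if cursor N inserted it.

Answer: cursor 1

Derivation:
After op 1 (add_cursor(0)): buffer="jjqdgjcv" (len 8), cursors c4@0 c1@1 c2@2 c3@4, authorship ........
After op 2 (insert('j')): buffer="jjjjjqdjgjcv" (len 12), cursors c4@1 c1@3 c2@5 c3@8, authorship 4.1.2..3....
After op 3 (move_right): buffer="jjjjjqdjgjcv" (len 12), cursors c4@2 c1@4 c2@6 c3@9, authorship 4.1.2..3....
After op 4 (move_left): buffer="jjjjjqdjgjcv" (len 12), cursors c4@1 c1@3 c2@5 c3@8, authorship 4.1.2..3....
After op 5 (insert('f')): buffer="jfjjfjjfqdjfgjcv" (len 16), cursors c4@2 c1@5 c2@8 c3@12, authorship 44.11.22..33....
After op 6 (insert('u')): buffer="jfujjfujjfuqdjfugjcv" (len 20), cursors c4@3 c1@7 c2@11 c3@16, authorship 444.111.222..333....
After op 7 (insert('o')): buffer="jfuojjfuojjfuoqdjfuogjcv" (len 24), cursors c4@4 c1@9 c2@14 c3@20, authorship 4444.1111.2222..3333....
Authorship (.=original, N=cursor N): 4 4 4 4 . 1 1 1 1 . 2 2 2 2 . . 3 3 3 3 . . . .
Index 8: author = 1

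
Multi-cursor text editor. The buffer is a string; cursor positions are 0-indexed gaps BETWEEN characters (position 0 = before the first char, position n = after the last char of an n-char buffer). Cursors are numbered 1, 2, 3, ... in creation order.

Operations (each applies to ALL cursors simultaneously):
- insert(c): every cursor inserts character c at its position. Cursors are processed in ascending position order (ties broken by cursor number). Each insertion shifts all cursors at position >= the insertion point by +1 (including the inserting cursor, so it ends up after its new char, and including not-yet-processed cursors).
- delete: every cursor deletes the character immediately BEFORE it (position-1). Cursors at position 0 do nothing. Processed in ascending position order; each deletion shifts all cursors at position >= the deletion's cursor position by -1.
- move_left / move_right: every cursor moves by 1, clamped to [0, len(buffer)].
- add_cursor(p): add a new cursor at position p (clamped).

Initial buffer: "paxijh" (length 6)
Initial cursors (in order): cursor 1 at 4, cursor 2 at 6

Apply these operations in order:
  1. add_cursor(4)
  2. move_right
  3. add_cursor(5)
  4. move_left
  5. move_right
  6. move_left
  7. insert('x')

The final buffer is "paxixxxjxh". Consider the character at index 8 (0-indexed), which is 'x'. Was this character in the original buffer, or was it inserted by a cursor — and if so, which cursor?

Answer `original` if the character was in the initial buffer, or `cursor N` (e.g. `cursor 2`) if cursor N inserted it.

Answer: cursor 2

Derivation:
After op 1 (add_cursor(4)): buffer="paxijh" (len 6), cursors c1@4 c3@4 c2@6, authorship ......
After op 2 (move_right): buffer="paxijh" (len 6), cursors c1@5 c3@5 c2@6, authorship ......
After op 3 (add_cursor(5)): buffer="paxijh" (len 6), cursors c1@5 c3@5 c4@5 c2@6, authorship ......
After op 4 (move_left): buffer="paxijh" (len 6), cursors c1@4 c3@4 c4@4 c2@5, authorship ......
After op 5 (move_right): buffer="paxijh" (len 6), cursors c1@5 c3@5 c4@5 c2@6, authorship ......
After op 6 (move_left): buffer="paxijh" (len 6), cursors c1@4 c3@4 c4@4 c2@5, authorship ......
After op 7 (insert('x')): buffer="paxixxxjxh" (len 10), cursors c1@7 c3@7 c4@7 c2@9, authorship ....134.2.
Authorship (.=original, N=cursor N): . . . . 1 3 4 . 2 .
Index 8: author = 2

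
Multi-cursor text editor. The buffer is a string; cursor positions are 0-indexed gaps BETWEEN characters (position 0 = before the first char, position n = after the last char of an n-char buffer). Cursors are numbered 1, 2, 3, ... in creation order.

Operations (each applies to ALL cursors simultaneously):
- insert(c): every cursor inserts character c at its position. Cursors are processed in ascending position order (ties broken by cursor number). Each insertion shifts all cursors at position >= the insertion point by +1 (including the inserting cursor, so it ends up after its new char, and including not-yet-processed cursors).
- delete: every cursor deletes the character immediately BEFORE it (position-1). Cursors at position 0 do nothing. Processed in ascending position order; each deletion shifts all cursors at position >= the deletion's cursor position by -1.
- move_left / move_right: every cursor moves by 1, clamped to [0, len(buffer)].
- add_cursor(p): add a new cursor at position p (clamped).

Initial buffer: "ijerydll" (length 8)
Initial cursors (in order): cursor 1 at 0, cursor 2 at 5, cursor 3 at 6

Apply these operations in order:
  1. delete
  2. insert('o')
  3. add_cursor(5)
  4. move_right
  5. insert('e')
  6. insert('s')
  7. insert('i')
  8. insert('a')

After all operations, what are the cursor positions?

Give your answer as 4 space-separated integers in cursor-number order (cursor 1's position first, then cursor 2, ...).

Answer: 6 24 24 14

Derivation:
After op 1 (delete): buffer="ijerll" (len 6), cursors c1@0 c2@4 c3@4, authorship ......
After op 2 (insert('o')): buffer="oijerooll" (len 9), cursors c1@1 c2@7 c3@7, authorship 1....23..
After op 3 (add_cursor(5)): buffer="oijerooll" (len 9), cursors c1@1 c4@5 c2@7 c3@7, authorship 1....23..
After op 4 (move_right): buffer="oijerooll" (len 9), cursors c1@2 c4@6 c2@8 c3@8, authorship 1....23..
After op 5 (insert('e')): buffer="oiejeroeoleel" (len 13), cursors c1@3 c4@8 c2@12 c3@12, authorship 1.1...243.23.
After op 6 (insert('s')): buffer="oiesjeroesoleessl" (len 17), cursors c1@4 c4@10 c2@16 c3@16, authorship 1.11...2443.2323.
After op 7 (insert('i')): buffer="oiesijeroesioleessiil" (len 21), cursors c1@5 c4@12 c2@20 c3@20, authorship 1.111...24443.232323.
After op 8 (insert('a')): buffer="oiesiajeroesiaoleessiiaal" (len 25), cursors c1@6 c4@14 c2@24 c3@24, authorship 1.1111...244443.23232323.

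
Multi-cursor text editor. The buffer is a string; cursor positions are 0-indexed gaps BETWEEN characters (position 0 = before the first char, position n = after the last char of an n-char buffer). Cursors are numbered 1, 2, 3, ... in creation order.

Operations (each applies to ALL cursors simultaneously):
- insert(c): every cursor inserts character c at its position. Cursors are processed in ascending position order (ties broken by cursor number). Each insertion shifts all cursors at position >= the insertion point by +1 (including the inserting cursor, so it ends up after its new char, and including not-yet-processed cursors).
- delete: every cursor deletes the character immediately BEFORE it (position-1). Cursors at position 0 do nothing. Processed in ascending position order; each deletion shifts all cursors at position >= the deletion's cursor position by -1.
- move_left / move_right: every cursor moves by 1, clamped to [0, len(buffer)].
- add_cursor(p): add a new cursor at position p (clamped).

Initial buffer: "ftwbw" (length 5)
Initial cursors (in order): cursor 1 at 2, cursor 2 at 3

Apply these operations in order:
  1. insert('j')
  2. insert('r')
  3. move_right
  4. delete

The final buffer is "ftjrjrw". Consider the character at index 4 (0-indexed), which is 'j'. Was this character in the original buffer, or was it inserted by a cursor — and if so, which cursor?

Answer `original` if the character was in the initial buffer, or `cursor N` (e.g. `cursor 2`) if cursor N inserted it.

After op 1 (insert('j')): buffer="ftjwjbw" (len 7), cursors c1@3 c2@5, authorship ..1.2..
After op 2 (insert('r')): buffer="ftjrwjrbw" (len 9), cursors c1@4 c2@7, authorship ..11.22..
After op 3 (move_right): buffer="ftjrwjrbw" (len 9), cursors c1@5 c2@8, authorship ..11.22..
After op 4 (delete): buffer="ftjrjrw" (len 7), cursors c1@4 c2@6, authorship ..1122.
Authorship (.=original, N=cursor N): . . 1 1 2 2 .
Index 4: author = 2

Answer: cursor 2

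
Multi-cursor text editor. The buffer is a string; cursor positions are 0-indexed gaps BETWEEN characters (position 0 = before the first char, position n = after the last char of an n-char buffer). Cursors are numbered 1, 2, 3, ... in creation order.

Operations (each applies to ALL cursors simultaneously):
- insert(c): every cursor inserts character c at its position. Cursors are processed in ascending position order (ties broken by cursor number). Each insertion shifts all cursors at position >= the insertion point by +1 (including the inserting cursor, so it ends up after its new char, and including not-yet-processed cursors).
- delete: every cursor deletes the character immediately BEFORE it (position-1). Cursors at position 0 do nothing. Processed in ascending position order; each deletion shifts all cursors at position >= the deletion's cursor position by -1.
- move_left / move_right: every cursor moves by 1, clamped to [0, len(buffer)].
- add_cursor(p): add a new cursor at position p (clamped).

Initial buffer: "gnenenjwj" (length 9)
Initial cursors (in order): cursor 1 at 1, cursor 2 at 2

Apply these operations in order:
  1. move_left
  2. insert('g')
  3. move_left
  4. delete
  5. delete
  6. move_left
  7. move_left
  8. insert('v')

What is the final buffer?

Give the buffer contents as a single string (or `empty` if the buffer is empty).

Answer: vvgnenenjwj

Derivation:
After op 1 (move_left): buffer="gnenenjwj" (len 9), cursors c1@0 c2@1, authorship .........
After op 2 (insert('g')): buffer="gggnenenjwj" (len 11), cursors c1@1 c2@3, authorship 1.2........
After op 3 (move_left): buffer="gggnenenjwj" (len 11), cursors c1@0 c2@2, authorship 1.2........
After op 4 (delete): buffer="ggnenenjwj" (len 10), cursors c1@0 c2@1, authorship 12........
After op 5 (delete): buffer="gnenenjwj" (len 9), cursors c1@0 c2@0, authorship 2........
After op 6 (move_left): buffer="gnenenjwj" (len 9), cursors c1@0 c2@0, authorship 2........
After op 7 (move_left): buffer="gnenenjwj" (len 9), cursors c1@0 c2@0, authorship 2........
After op 8 (insert('v')): buffer="vvgnenenjwj" (len 11), cursors c1@2 c2@2, authorship 122........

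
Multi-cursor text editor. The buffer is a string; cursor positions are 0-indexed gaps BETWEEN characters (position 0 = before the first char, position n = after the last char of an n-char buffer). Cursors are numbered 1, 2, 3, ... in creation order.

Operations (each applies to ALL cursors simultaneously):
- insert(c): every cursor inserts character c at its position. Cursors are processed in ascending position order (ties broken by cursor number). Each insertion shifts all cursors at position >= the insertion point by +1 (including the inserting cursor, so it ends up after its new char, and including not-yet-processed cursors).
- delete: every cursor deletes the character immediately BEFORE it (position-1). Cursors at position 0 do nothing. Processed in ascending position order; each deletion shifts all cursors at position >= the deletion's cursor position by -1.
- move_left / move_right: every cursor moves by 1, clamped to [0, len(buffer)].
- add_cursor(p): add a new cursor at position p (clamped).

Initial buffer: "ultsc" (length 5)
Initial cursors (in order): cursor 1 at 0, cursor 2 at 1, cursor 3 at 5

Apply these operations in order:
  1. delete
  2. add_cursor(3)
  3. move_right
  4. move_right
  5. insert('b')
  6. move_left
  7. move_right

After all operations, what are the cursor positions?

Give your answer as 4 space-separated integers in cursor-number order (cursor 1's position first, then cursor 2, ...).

Answer: 4 4 7 7

Derivation:
After op 1 (delete): buffer="lts" (len 3), cursors c1@0 c2@0 c3@3, authorship ...
After op 2 (add_cursor(3)): buffer="lts" (len 3), cursors c1@0 c2@0 c3@3 c4@3, authorship ...
After op 3 (move_right): buffer="lts" (len 3), cursors c1@1 c2@1 c3@3 c4@3, authorship ...
After op 4 (move_right): buffer="lts" (len 3), cursors c1@2 c2@2 c3@3 c4@3, authorship ...
After op 5 (insert('b')): buffer="ltbbsbb" (len 7), cursors c1@4 c2@4 c3@7 c4@7, authorship ..12.34
After op 6 (move_left): buffer="ltbbsbb" (len 7), cursors c1@3 c2@3 c3@6 c4@6, authorship ..12.34
After op 7 (move_right): buffer="ltbbsbb" (len 7), cursors c1@4 c2@4 c3@7 c4@7, authorship ..12.34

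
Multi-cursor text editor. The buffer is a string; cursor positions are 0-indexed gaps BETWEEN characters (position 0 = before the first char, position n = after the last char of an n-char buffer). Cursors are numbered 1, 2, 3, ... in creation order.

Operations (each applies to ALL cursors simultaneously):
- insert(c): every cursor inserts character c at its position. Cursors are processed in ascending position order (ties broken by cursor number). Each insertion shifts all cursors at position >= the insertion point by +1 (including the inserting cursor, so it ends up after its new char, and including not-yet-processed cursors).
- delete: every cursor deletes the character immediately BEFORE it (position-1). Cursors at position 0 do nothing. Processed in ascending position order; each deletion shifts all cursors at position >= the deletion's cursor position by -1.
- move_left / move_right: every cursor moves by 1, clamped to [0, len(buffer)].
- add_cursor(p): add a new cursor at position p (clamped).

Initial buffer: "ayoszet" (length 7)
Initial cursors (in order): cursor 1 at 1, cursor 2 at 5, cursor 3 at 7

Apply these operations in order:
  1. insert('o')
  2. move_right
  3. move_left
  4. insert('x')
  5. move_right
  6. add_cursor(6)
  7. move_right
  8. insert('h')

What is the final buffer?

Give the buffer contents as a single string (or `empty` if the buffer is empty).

Answer: aoxyohszhoxethxoh

Derivation:
After op 1 (insert('o')): buffer="aoyoszoeto" (len 10), cursors c1@2 c2@7 c3@10, authorship .1....2..3
After op 2 (move_right): buffer="aoyoszoeto" (len 10), cursors c1@3 c2@8 c3@10, authorship .1....2..3
After op 3 (move_left): buffer="aoyoszoeto" (len 10), cursors c1@2 c2@7 c3@9, authorship .1....2..3
After op 4 (insert('x')): buffer="aoxyoszoxetxo" (len 13), cursors c1@3 c2@9 c3@12, authorship .11....22..33
After op 5 (move_right): buffer="aoxyoszoxetxo" (len 13), cursors c1@4 c2@10 c3@13, authorship .11....22..33
After op 6 (add_cursor(6)): buffer="aoxyoszoxetxo" (len 13), cursors c1@4 c4@6 c2@10 c3@13, authorship .11....22..33
After op 7 (move_right): buffer="aoxyoszoxetxo" (len 13), cursors c1@5 c4@7 c2@11 c3@13, authorship .11....22..33
After op 8 (insert('h')): buffer="aoxyohszhoxethxoh" (len 17), cursors c1@6 c4@9 c2@14 c3@17, authorship .11..1..422..2333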